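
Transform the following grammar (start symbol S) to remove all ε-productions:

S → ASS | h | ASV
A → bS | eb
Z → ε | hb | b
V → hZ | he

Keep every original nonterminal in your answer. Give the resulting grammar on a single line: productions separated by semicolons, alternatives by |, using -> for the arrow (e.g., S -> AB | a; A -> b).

S -> h | ASS | ASV; A -> bS | eb; V -> h | hZ | he; Z -> b | hb

Nullable set: {Z}.
V -> hZ: Z nullable, giving h | hZ.
Drop Z -> ε.
Unchanged (no nullable symbols): S -> ASS; S -> ASV; S -> h; A -> bS; A -> eb; V -> he; Z -> b; Z -> hb.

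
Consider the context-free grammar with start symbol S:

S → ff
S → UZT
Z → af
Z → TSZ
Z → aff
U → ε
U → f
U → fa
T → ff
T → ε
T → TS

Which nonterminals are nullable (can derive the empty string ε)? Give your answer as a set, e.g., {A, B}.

Directly nullable (have an ε-rule): {T, U}.
Not nullable: S, Z — each has a terminal in every rule's right-hand side or depends on a non-nullable symbol.

{T, U}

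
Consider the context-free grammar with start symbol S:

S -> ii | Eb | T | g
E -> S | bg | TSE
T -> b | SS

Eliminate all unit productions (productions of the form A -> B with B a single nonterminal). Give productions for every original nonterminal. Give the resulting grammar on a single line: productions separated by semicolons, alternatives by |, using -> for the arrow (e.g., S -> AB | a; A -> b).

S -> b | g | Eb | SS | ii; E -> b | g | Eb | SS | bg | ii | TSE; T -> b | SS

Unit productions: E->S, S->T.
Unit pairs (A ⇒* B via units): (E,S), (E,T), (S,T).
S: inherits non-unit rules of {S, T} → Eb | SS | b | g | ii.
E: inherits non-unit rules of {E, S, T} → Eb | SS | TSE | b | bg | g | ii.
T: inherits non-unit rules of {T} → SS | b.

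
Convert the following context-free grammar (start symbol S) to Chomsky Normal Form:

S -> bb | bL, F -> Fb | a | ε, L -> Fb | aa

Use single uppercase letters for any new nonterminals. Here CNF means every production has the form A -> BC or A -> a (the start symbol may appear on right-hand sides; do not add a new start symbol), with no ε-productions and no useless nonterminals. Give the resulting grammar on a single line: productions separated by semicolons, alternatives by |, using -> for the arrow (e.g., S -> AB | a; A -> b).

S -> AA | AL; A -> b; B -> a; F -> a | b | FA; L -> b | BB | FA

Nullable: {F}; after ε-elimination: S -> bL | bb; F -> a | b | Fb; L -> b | Fb | aa.
No unit productions to eliminate.
TERM: introduce B -> a, A -> b and substitute in every rule of length ≥2.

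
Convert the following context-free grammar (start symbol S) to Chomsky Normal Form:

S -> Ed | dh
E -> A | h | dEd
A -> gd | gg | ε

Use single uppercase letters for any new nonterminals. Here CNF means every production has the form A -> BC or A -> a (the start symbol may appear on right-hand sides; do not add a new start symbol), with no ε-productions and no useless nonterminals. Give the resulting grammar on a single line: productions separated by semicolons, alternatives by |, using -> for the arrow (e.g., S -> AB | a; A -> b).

Nullable: {A, E}; after ε-elimination: S -> d | Ed | dh; A -> gd | gg; E -> A | h | dd | dEd.
After unit-elimination: S -> d | Ed | dh; A -> gd | gg; E -> h | dd | gd | gg | dEd.
TERM: introduce C -> d, B -> g, D -> h and substitute in every rule of length ≥2.
BIN: E -> CEC becomes E -> CF, F -> EC.
Drop unreachable/unproductive: A.

S -> d | CD | EC; B -> g; C -> d; D -> h; E -> h | BB | BC | CC | CF; F -> EC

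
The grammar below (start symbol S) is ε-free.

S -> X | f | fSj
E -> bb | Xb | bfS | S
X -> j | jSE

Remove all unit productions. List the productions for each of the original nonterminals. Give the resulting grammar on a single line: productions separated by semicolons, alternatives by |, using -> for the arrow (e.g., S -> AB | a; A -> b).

Unit productions: E->S, S->X.
Unit pairs (A ⇒* B via units): (E,S), (E,X), (S,X).
S: inherits non-unit rules of {S, X} → f | fSj | j | jSE.
E: inherits non-unit rules of {E, S, X} → Xb | bb | bfS | f | fSj | j | jSE.
X: inherits non-unit rules of {X} → j | jSE.

S -> f | j | fSj | jSE; E -> f | j | Xb | bb | bfS | fSj | jSE; X -> j | jSE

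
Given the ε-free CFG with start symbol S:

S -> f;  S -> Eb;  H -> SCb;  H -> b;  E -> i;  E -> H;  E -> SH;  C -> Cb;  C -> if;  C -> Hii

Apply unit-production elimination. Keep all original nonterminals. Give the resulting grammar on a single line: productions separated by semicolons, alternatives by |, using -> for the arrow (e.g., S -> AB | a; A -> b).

S -> f | Eb; C -> Cb | if | Hii; E -> b | i | SH | SCb; H -> b | SCb

Unit productions: E->H.
Unit pairs (A ⇒* B via units): (E,H).
S: inherits non-unit rules of {S} → Eb | f.
C: inherits non-unit rules of {C} → Cb | Hii | if.
E: inherits non-unit rules of {E, H} → SCb | SH | b | i.
H: inherits non-unit rules of {H} → SCb | b.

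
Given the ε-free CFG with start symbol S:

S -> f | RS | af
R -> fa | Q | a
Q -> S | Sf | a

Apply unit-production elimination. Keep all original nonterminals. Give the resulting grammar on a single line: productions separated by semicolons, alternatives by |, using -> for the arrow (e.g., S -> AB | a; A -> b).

S -> f | RS | af; Q -> a | f | RS | Sf | af; R -> a | f | RS | Sf | af | fa

Unit productions: Q->S, R->Q.
Unit pairs (A ⇒* B via units): (Q,S), (R,Q), (R,S).
S: inherits non-unit rules of {S} → RS | af | f.
Q: inherits non-unit rules of {Q, S} → RS | Sf | a | af | f.
R: inherits non-unit rules of {Q, R, S} → RS | Sf | a | af | f | fa.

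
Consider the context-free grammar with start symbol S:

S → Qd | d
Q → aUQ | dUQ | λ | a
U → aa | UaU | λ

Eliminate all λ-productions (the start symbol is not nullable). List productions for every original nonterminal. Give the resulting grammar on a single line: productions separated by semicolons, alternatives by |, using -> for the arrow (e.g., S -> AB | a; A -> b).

S -> d | Qd; Q -> a | d | aQ | aU | dQ | dU | aUQ | dUQ; U -> a | Ua | aU | aa | UaU

Nullable set: {Q, U}.
S -> Qd: Q nullable, giving Qd | d.
Drop Q -> λ.
Q -> aUQ: U, Q nullable, giving a | aQ | aU | aUQ.
Q -> dUQ: U, Q nullable, giving d | dQ | dU | dUQ.
Drop U -> λ.
U -> UaU: U, U nullable, giving Ua | UaU | a | aU.
Unchanged (no nullable symbols): S -> d; Q -> a; U -> aa.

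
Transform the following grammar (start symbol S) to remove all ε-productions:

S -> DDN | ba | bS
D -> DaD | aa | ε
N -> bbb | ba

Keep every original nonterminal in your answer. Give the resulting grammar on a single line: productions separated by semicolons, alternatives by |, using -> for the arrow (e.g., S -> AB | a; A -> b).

Nullable set: {D}.
S -> DDN: D, D nullable, giving DDN | DN | N.
Drop D -> ε.
D -> DaD: D, D nullable, giving Da | DaD | a | aD.
Unchanged (no nullable symbols): S -> bS; S -> ba; D -> aa; N -> ba; N -> bbb.

S -> N | DN | bS | ba | DDN; D -> a | Da | aD | aa | DaD; N -> ba | bbb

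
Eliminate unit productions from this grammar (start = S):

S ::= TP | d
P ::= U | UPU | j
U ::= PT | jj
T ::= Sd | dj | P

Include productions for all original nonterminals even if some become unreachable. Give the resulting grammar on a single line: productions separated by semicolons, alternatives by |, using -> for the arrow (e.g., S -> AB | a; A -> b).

S -> d | TP; P -> j | PT | jj | UPU; T -> j | PT | Sd | dj | jj | UPU; U -> PT | jj

Unit productions: P->U, T->P.
Unit pairs (A ⇒* B via units): (P,U), (T,P), (T,U).
S: inherits non-unit rules of {S} → TP | d.
P: inherits non-unit rules of {P, U} → PT | UPU | j | jj.
T: inherits non-unit rules of {P, T, U} → PT | Sd | UPU | dj | j | jj.
U: inherits non-unit rules of {U} → PT | jj.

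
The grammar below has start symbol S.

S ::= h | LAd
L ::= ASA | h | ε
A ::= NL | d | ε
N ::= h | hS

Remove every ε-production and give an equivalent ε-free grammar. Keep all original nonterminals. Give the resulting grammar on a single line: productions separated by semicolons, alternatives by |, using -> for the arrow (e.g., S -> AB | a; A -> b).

S -> d | h | Ad | Ld | LAd; A -> N | d | NL; L -> S | h | AS | SA | ASA; N -> h | hS

Nullable set: {A, L}.
S -> LAd: L, A nullable, giving Ad | LAd | Ld | d.
Drop A -> ε.
A -> NL: L nullable, giving N | NL.
Drop L -> ε.
L -> ASA: A, A nullable, giving AS | ASA | S | SA.
Unchanged (no nullable symbols): S -> h; A -> d; L -> h; N -> h; N -> hS.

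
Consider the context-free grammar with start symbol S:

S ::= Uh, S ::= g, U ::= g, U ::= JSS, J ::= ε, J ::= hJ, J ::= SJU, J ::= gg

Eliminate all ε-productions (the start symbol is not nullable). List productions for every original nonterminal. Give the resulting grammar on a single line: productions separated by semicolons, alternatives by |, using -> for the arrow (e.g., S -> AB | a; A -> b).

Nullable set: {J}.
Drop J -> ε.
J -> SJU: J nullable, giving SJU | SU.
J -> hJ: J nullable, giving h | hJ.
U -> JSS: J nullable, giving JSS | SS.
Unchanged (no nullable symbols): S -> Uh; S -> g; J -> gg; U -> g.

S -> g | Uh; J -> h | SU | gg | hJ | SJU; U -> g | SS | JSS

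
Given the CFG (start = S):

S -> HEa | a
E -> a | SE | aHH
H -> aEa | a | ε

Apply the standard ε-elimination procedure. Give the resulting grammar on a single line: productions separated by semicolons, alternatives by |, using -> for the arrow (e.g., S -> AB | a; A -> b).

Nullable set: {H}.
S -> HEa: H nullable, giving Ea | HEa.
E -> aHH: H, H nullable, giving a | aH | aHH.
Drop H -> ε.
Unchanged (no nullable symbols): S -> a; E -> SE; E -> a; H -> a; H -> aEa.

S -> a | Ea | HEa; E -> a | SE | aH | aHH; H -> a | aEa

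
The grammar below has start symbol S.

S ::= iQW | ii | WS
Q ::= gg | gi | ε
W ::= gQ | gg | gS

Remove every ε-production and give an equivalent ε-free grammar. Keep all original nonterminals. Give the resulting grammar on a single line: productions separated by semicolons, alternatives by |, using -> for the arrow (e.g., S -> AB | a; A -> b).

Nullable set: {Q}.
S -> iQW: Q nullable, giving iQW | iW.
Drop Q -> ε.
W -> gQ: Q nullable, giving g | gQ.
Unchanged (no nullable symbols): S -> WS; S -> ii; Q -> gg; Q -> gi; W -> gS; W -> gg.

S -> WS | iW | ii | iQW; Q -> gg | gi; W -> g | gQ | gS | gg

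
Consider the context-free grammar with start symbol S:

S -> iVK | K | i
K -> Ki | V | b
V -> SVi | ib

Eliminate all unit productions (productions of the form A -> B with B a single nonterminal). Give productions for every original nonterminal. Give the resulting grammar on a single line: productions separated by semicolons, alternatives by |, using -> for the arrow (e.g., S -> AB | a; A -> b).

S -> b | i | Ki | ib | SVi | iVK; K -> b | Ki | ib | SVi; V -> ib | SVi

Unit productions: K->V, S->K.
Unit pairs (A ⇒* B via units): (K,V), (S,K), (S,V).
S: inherits non-unit rules of {K, S, V} → Ki | SVi | b | i | iVK | ib.
K: inherits non-unit rules of {K, V} → Ki | SVi | b | ib.
V: inherits non-unit rules of {V} → SVi | ib.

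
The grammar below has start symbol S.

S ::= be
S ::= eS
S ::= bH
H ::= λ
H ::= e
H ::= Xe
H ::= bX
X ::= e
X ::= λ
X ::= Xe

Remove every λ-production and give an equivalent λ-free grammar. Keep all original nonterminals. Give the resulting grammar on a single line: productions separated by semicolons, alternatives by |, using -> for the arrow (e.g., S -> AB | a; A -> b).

Nullable set: {H, X}.
S -> bH: H nullable, giving b | bH.
Drop H -> λ.
H -> Xe: X nullable, giving Xe | e.
H -> bX: X nullable, giving b | bX.
Drop X -> λ.
X -> Xe: X nullable, giving Xe | e.
Unchanged (no nullable symbols): S -> be; S -> eS; H -> e; X -> e.

S -> b | bH | be | eS; H -> b | e | Xe | bX; X -> e | Xe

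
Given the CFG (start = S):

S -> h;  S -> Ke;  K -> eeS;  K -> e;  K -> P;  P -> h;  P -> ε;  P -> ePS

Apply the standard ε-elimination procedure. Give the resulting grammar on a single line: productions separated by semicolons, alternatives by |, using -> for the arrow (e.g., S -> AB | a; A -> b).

Nullable set: {K, P}.
S -> Ke: K nullable, giving Ke | e.
K -> P: P nullable, giving P.
Drop P -> ε.
P -> ePS: P nullable, giving ePS | eS.
Unchanged (no nullable symbols): S -> h; K -> e; K -> eeS; P -> h.

S -> e | h | Ke; K -> P | e | eeS; P -> h | eS | ePS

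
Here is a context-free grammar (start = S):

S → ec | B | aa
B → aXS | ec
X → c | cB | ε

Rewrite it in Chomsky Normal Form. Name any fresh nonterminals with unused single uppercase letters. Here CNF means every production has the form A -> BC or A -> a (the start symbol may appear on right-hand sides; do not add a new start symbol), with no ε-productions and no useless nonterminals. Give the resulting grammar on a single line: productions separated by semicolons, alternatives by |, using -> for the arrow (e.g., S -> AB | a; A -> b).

Nullable: {X}; after ε-elimination: S -> B | aa | ec; B -> aS | ec | aXS; X -> c | cB.
After unit-elimination: S -> aS | aa | ec | aXS; B -> aS | ec | aXS; X -> c | cB.
TERM: introduce A -> a, D -> c, C -> e and substitute in every rule of length ≥2.
BIN: B -> AXS becomes B -> AE, E -> XS; S -> AXS becomes S -> AF, F -> XS.

S -> AA | AF | AS | CD; A -> a; B -> AE | AS | CD; C -> e; D -> c; E -> XS; F -> XS; X -> c | DB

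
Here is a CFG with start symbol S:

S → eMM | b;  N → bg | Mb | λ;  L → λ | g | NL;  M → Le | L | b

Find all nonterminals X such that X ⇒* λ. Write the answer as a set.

Directly nullable (have an ε-rule): {L, N}.
M is nullable via M -> L (every symbol on the right is already known nullable).
Not nullable: S — each has a terminal in every rule's right-hand side or depends on a non-nullable symbol.

{L, M, N}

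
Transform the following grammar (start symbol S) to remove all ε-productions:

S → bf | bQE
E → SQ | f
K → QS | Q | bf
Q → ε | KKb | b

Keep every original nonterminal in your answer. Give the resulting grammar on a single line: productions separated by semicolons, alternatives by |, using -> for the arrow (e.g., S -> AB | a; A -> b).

S -> bE | bf | bQE; E -> S | f | SQ; K -> Q | S | QS | bf; Q -> b | Kb | KKb

Nullable set: {K, Q}.
S -> bQE: Q nullable, giving bE | bQE.
E -> SQ: Q nullable, giving S | SQ.
K -> Q: Q nullable, giving Q.
K -> QS: Q nullable, giving QS | S.
Drop Q -> ε.
Q -> KKb: K, K nullable, giving KKb | Kb | b.
Unchanged (no nullable symbols): S -> bf; E -> f; K -> bf; Q -> b.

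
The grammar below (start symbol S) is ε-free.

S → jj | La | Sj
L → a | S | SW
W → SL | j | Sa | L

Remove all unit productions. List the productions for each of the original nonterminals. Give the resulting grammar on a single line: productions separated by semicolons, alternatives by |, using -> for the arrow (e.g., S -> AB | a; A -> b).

S -> La | Sj | jj; L -> a | La | SW | Sj | jj; W -> a | j | La | SL | SW | Sa | Sj | jj

Unit productions: L->S, W->L.
Unit pairs (A ⇒* B via units): (L,S), (W,L), (W,S).
S: inherits non-unit rules of {S} → La | Sj | jj.
L: inherits non-unit rules of {L, S} → La | SW | Sj | a | jj.
W: inherits non-unit rules of {L, S, W} → La | SL | SW | Sa | Sj | a | j | jj.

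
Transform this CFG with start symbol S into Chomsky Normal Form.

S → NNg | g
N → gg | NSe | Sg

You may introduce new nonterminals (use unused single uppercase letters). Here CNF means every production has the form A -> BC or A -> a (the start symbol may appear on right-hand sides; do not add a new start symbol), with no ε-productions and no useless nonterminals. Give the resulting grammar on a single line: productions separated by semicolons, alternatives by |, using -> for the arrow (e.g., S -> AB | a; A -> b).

No ε-productions.
No unit productions to eliminate.
TERM: introduce A -> e, B -> g and substitute in every rule of length ≥2.
BIN: N -> NSA becomes N -> NC, C -> SA; S -> NNB becomes S -> ND, D -> NB.

S -> g | ND; A -> e; B -> g; C -> SA; D -> NB; N -> BB | NC | SB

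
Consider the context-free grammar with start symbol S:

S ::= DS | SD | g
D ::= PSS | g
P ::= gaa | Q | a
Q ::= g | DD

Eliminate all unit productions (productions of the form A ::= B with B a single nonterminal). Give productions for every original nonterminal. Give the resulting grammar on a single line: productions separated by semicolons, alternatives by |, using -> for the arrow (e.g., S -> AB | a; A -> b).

Unit productions: P->Q.
Unit pairs (A ⇒* B via units): (P,Q).
S: inherits non-unit rules of {S} → DS | SD | g.
D: inherits non-unit rules of {D} → PSS | g.
P: inherits non-unit rules of {P, Q} → DD | a | g | gaa.
Q: inherits non-unit rules of {Q} → DD | g.

S -> g | DS | SD; D -> g | PSS; P -> a | g | DD | gaa; Q -> g | DD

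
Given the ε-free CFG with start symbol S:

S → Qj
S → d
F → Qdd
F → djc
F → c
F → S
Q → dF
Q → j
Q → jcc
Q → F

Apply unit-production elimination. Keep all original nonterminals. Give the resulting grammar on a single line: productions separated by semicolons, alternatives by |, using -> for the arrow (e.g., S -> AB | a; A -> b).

S -> d | Qj; F -> c | d | Qj | Qdd | djc; Q -> c | d | j | Qj | dF | Qdd | djc | jcc

Unit productions: F->S, Q->F.
Unit pairs (A ⇒* B via units): (F,S), (Q,F), (Q,S).
S: inherits non-unit rules of {S} → Qj | d.
F: inherits non-unit rules of {F, S} → Qdd | Qj | c | d | djc.
Q: inherits non-unit rules of {F, Q, S} → Qdd | Qj | c | d | dF | djc | j | jcc.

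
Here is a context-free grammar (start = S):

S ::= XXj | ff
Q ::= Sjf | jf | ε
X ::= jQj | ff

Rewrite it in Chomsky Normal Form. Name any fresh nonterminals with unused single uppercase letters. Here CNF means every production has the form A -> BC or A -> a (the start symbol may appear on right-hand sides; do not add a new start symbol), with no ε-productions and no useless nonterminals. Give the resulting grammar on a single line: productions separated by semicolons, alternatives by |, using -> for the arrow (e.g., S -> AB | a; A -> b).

Nullable: {Q}; after ε-elimination: S -> ff | XXj; Q -> jf | Sjf; X -> ff | jj | jQj.
No unit productions to eliminate.
TERM: introduce B -> f, A -> j and substitute in every rule of length ≥2.
BIN: Q -> SAB becomes Q -> SC, C -> AB; S -> XXA becomes S -> XD, D -> XA; X -> AQA becomes X -> AE, E -> QA.

S -> BB | XD; A -> j; B -> f; C -> AB; D -> XA; E -> QA; Q -> AB | SC; X -> AA | AE | BB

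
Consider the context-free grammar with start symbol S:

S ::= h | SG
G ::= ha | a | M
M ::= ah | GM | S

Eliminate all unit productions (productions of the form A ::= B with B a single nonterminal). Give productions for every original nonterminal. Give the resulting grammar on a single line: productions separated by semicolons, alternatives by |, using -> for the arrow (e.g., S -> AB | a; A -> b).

S -> h | SG; G -> a | h | GM | SG | ah | ha; M -> h | GM | SG | ah

Unit productions: G->M, M->S.
Unit pairs (A ⇒* B via units): (G,M), (G,S), (M,S).
S: inherits non-unit rules of {S} → SG | h.
G: inherits non-unit rules of {G, M, S} → GM | SG | a | ah | h | ha.
M: inherits non-unit rules of {M, S} → GM | SG | ah | h.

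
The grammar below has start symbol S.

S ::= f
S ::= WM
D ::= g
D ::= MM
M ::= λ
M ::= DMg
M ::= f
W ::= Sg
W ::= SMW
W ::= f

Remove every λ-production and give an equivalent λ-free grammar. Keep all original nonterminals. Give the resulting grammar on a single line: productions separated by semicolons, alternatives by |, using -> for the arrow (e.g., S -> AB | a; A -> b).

Nullable set: {D, M}.
S -> WM: M nullable, giving W | WM.
D -> MM: M, M nullable, giving M | MM.
Drop M -> λ.
M -> DMg: D, M nullable, giving DMg | Dg | Mg | g.
W -> SMW: M nullable, giving SMW | SW.
Unchanged (no nullable symbols): S -> f; D -> g; M -> f; W -> Sg; W -> f.

S -> W | f | WM; D -> M | g | MM; M -> f | g | Dg | Mg | DMg; W -> f | SW | Sg | SMW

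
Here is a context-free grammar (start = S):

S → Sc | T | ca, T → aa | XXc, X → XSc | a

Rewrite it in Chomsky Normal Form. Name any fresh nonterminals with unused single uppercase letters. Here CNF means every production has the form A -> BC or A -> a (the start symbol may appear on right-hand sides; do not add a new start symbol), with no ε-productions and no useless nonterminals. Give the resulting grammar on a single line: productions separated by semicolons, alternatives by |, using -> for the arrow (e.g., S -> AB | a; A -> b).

S -> AB | BB | SA | XC; A -> c; B -> a; C -> XA; E -> SA; X -> a | XE

No ε-productions.
After unit-elimination: S -> Sc | aa | ca | XXc; T -> aa | XXc; X -> a | XSc.
TERM: introduce B -> a, A -> c and substitute in every rule of length ≥2.
BIN: S -> XXA becomes S -> XC, C -> XA; T -> XXA becomes T -> XD, D -> XA; X -> XSA becomes X -> XE, E -> SA.
Drop unreachable/unproductive: T.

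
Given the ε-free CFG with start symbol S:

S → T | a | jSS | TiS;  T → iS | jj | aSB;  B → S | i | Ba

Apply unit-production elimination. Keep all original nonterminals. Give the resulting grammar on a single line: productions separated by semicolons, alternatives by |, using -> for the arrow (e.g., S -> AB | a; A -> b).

Unit productions: B->S, S->T.
Unit pairs (A ⇒* B via units): (B,S), (B,T), (S,T).
S: inherits non-unit rules of {S, T} → TiS | a | aSB | iS | jSS | jj.
B: inherits non-unit rules of {B, S, T} → Ba | TiS | a | aSB | i | iS | jSS | jj.
T: inherits non-unit rules of {T} → aSB | iS | jj.

S -> a | iS | jj | TiS | aSB | jSS; B -> a | i | Ba | iS | jj | TiS | aSB | jSS; T -> iS | jj | aSB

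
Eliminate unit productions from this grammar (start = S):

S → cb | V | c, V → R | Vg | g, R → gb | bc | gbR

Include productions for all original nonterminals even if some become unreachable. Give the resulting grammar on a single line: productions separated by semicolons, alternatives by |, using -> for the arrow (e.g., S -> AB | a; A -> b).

S -> c | g | Vg | bc | cb | gb | gbR; R -> bc | gb | gbR; V -> g | Vg | bc | gb | gbR

Unit productions: S->V, V->R.
Unit pairs (A ⇒* B via units): (S,R), (S,V), (V,R).
S: inherits non-unit rules of {R, S, V} → Vg | bc | c | cb | g | gb | gbR.
R: inherits non-unit rules of {R} → bc | gb | gbR.
V: inherits non-unit rules of {R, V} → Vg | bc | g | gb | gbR.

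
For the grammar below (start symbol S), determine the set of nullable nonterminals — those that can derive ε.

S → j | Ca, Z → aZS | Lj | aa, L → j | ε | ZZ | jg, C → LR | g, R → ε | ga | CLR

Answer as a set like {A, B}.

{C, L, R}

Directly nullable (have an ε-rule): {L, R}.
C is nullable via C -> LR (every symbol on the right is already known nullable).
Not nullable: S, Z — each has a terminal in every rule's right-hand side or depends on a non-nullable symbol.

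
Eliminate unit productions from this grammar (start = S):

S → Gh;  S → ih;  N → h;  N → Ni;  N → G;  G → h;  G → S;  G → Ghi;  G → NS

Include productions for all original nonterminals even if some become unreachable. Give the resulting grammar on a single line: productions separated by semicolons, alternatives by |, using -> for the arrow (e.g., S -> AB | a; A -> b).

S -> Gh | ih; G -> h | Gh | NS | ih | Ghi; N -> h | Gh | NS | Ni | ih | Ghi

Unit productions: G->S, N->G.
Unit pairs (A ⇒* B via units): (G,S), (N,G), (N,S).
S: inherits non-unit rules of {S} → Gh | ih.
G: inherits non-unit rules of {G, S} → Gh | Ghi | NS | h | ih.
N: inherits non-unit rules of {G, N, S} → Gh | Ghi | NS | Ni | h | ih.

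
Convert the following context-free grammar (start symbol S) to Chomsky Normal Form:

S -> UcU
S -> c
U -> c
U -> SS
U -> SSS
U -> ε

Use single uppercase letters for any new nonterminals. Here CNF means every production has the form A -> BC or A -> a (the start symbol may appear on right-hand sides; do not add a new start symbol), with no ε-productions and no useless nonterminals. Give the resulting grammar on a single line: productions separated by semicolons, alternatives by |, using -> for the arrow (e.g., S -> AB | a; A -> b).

Nullable: {U}; after ε-elimination: S -> c | Uc | cU | UcU; U -> c | SS | SSS.
No unit productions to eliminate.
TERM: introduce A -> c and substitute in every rule of length ≥2.
BIN: S -> UAU becomes S -> UB, B -> AU; U -> SSS becomes U -> SC, C -> SS.

S -> c | AU | UA | UB; A -> c; B -> AU; C -> SS; U -> c | SC | SS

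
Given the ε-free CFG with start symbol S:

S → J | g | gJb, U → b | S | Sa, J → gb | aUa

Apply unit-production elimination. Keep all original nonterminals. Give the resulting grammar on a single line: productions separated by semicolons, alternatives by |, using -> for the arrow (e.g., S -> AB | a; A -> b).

Unit productions: S->J, U->S.
Unit pairs (A ⇒* B via units): (S,J), (U,J), (U,S).
S: inherits non-unit rules of {J, S} → aUa | g | gJb | gb.
J: inherits non-unit rules of {J} → aUa | gb.
U: inherits non-unit rules of {J, S, U} → Sa | aUa | b | g | gJb | gb.

S -> g | gb | aUa | gJb; J -> gb | aUa; U -> b | g | Sa | gb | aUa | gJb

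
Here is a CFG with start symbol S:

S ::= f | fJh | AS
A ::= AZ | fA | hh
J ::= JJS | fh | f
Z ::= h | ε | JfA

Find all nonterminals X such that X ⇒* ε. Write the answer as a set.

Directly nullable (have an ε-rule): {Z}.
Not nullable: A, J, S — each has a terminal in every rule's right-hand side or depends on a non-nullable symbol.

{Z}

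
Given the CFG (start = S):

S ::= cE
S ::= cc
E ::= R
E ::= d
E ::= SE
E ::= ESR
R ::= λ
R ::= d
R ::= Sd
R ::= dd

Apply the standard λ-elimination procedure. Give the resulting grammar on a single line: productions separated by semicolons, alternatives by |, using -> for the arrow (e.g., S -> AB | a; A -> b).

Nullable set: {E, R}.
S -> cE: E nullable, giving c | cE.
E -> ESR: E, R nullable, giving ES | ESR | S | SR.
E -> R: R nullable, giving R.
E -> SE: E nullable, giving S | SE.
Drop R -> λ.
Unchanged (no nullable symbols): S -> cc; E -> d; R -> Sd; R -> d; R -> dd.

S -> c | cE | cc; E -> R | S | d | ES | SE | SR | ESR; R -> d | Sd | dd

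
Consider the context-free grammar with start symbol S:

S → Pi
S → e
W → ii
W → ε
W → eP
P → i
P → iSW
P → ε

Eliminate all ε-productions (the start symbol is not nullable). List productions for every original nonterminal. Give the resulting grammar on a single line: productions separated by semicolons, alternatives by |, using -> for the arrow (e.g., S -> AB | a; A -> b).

Nullable set: {P, W}.
S -> Pi: P nullable, giving Pi | i.
Drop P -> ε.
P -> iSW: W nullable, giving iS | iSW.
Drop W -> ε.
W -> eP: P nullable, giving e | eP.
Unchanged (no nullable symbols): S -> e; P -> i; W -> ii.

S -> e | i | Pi; P -> i | iS | iSW; W -> e | eP | ii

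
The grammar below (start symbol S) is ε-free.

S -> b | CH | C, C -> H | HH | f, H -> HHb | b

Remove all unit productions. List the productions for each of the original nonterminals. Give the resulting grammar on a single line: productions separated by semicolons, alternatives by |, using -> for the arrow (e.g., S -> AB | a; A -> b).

S -> b | f | CH | HH | HHb; C -> b | f | HH | HHb; H -> b | HHb

Unit productions: C->H, S->C.
Unit pairs (A ⇒* B via units): (C,H), (S,C), (S,H).
S: inherits non-unit rules of {C, H, S} → CH | HH | HHb | b | f.
C: inherits non-unit rules of {C, H} → HH | HHb | b | f.
H: inherits non-unit rules of {H} → HHb | b.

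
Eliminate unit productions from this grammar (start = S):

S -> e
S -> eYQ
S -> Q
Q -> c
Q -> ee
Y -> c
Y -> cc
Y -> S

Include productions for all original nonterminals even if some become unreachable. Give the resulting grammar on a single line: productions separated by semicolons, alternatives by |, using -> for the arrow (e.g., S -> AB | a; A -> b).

Unit productions: S->Q, Y->S.
Unit pairs (A ⇒* B via units): (S,Q), (Y,Q), (Y,S).
S: inherits non-unit rules of {Q, S} → c | e | eYQ | ee.
Q: inherits non-unit rules of {Q} → c | ee.
Y: inherits non-unit rules of {Q, S, Y} → c | cc | e | eYQ | ee.

S -> c | e | ee | eYQ; Q -> c | ee; Y -> c | e | cc | ee | eYQ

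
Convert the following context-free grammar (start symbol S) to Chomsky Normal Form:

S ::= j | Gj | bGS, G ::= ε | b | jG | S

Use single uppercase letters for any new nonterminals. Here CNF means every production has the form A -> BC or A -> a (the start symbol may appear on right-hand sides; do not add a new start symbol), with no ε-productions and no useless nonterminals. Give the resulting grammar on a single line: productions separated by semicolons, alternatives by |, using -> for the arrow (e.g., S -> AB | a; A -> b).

Nullable: {G}; after ε-elimination: S -> j | Gj | bS | bGS; G -> S | b | j | jG.
After unit-elimination: S -> j | Gj | bS | bGS; G -> b | j | Gj | bS | jG | bGS.
TERM: introduce B -> b, A -> j and substitute in every rule of length ≥2.
BIN: G -> BGS becomes G -> BC, C -> GS; S -> BGS becomes S -> BD, D -> GS.

S -> j | BD | BS | GA; A -> j; B -> b; C -> GS; D -> GS; G -> b | j | AG | BC | BS | GA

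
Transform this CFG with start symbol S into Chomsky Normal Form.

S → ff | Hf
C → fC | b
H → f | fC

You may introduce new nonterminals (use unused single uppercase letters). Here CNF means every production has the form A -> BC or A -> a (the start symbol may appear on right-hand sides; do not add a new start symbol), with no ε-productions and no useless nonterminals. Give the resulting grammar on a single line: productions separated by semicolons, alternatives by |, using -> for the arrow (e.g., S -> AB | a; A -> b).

S -> AA | HA; A -> f; C -> b | AC; H -> f | AC

No ε-productions.
No unit productions to eliminate.
TERM: introduce A -> f and substitute in every rule of length ≥2.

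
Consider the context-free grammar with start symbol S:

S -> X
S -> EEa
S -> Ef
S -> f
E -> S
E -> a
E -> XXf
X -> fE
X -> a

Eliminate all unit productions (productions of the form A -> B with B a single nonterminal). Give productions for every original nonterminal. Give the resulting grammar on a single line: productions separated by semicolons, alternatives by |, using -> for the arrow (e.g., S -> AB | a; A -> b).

S -> a | f | Ef | fE | EEa; E -> a | f | Ef | fE | EEa | XXf; X -> a | fE

Unit productions: E->S, S->X.
Unit pairs (A ⇒* B via units): (E,S), (E,X), (S,X).
S: inherits non-unit rules of {S, X} → EEa | Ef | a | f | fE.
E: inherits non-unit rules of {E, S, X} → EEa | Ef | XXf | a | f | fE.
X: inherits non-unit rules of {X} → a | fE.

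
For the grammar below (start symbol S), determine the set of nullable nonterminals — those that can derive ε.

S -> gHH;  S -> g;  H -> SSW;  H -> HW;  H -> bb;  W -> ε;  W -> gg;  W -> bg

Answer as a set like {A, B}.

Directly nullable (have an ε-rule): {W}.
Not nullable: H, S — each has a terminal in every rule's right-hand side or depends on a non-nullable symbol.

{W}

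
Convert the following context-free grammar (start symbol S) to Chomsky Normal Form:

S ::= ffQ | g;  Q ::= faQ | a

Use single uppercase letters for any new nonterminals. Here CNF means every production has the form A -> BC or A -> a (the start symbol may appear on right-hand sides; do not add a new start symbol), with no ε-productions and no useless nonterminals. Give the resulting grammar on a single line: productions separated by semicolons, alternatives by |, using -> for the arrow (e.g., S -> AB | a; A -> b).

No ε-productions.
No unit productions to eliminate.
TERM: introduce B -> a, A -> f and substitute in every rule of length ≥2.
BIN: Q -> ABQ becomes Q -> AC, C -> BQ; S -> AAQ becomes S -> AD, D -> AQ.

S -> g | AD; A -> f; B -> a; C -> BQ; D -> AQ; Q -> a | AC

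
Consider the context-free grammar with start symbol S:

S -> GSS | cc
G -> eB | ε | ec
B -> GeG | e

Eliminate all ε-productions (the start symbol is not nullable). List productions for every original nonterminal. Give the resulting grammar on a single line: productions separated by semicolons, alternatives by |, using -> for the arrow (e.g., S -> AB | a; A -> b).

S -> SS | cc | GSS; B -> e | Ge | eG | GeG; G -> eB | ec

Nullable set: {G}.
S -> GSS: G nullable, giving GSS | SS.
B -> GeG: G, G nullable, giving Ge | GeG | e | eG.
Drop G -> ε.
Unchanged (no nullable symbols): S -> cc; B -> e; G -> eB; G -> ec.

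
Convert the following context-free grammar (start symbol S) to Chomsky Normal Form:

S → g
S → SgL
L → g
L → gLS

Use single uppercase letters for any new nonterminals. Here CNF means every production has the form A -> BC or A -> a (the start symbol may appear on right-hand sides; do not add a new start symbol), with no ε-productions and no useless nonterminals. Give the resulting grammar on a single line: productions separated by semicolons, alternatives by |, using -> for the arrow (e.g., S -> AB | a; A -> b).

No ε-productions.
No unit productions to eliminate.
TERM: introduce A -> g and substitute in every rule of length ≥2.
BIN: L -> ALS becomes L -> AB, B -> LS; S -> SAL becomes S -> SC, C -> AL.

S -> g | SC; A -> g; B -> LS; C -> AL; L -> g | AB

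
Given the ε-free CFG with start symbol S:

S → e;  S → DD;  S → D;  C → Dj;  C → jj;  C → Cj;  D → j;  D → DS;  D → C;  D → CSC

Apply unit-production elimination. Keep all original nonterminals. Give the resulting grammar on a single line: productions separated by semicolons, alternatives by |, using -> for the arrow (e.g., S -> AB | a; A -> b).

Unit productions: D->C, S->D.
Unit pairs (A ⇒* B via units): (D,C), (S,C), (S,D).
S: inherits non-unit rules of {C, D, S} → CSC | Cj | DD | DS | Dj | e | j | jj.
C: inherits non-unit rules of {C} → Cj | Dj | jj.
D: inherits non-unit rules of {C, D} → CSC | Cj | DS | Dj | j | jj.

S -> e | j | Cj | DD | DS | Dj | jj | CSC; C -> Cj | Dj | jj; D -> j | Cj | DS | Dj | jj | CSC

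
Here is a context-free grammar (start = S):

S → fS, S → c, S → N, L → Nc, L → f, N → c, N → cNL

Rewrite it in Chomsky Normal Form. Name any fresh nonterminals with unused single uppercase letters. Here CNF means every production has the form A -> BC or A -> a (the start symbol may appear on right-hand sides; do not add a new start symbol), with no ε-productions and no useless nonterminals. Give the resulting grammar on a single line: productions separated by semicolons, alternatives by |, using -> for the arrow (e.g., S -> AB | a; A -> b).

S -> c | AD | BS; A -> c; B -> f; C -> NL; D -> NL; L -> f | NA; N -> c | AC

No ε-productions.
After unit-elimination: S -> c | fS | cNL; L -> f | Nc; N -> c | cNL.
TERM: introduce A -> c, B -> f and substitute in every rule of length ≥2.
BIN: N -> ANL becomes N -> AC, C -> NL; S -> ANL becomes S -> AD, D -> NL.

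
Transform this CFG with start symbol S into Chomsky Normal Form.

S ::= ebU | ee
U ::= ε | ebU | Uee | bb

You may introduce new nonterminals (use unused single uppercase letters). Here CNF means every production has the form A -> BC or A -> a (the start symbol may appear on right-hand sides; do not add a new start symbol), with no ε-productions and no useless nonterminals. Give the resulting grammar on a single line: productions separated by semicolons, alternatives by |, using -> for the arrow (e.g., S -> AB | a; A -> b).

S -> AA | AB | AC; A -> e; B -> b; C -> BU; D -> BU; E -> AA; U -> AA | AB | AD | BB | UE

Nullable: {U}; after ε-elimination: S -> eb | ee | ebU; U -> bb | eb | ee | Uee | ebU.
No unit productions to eliminate.
TERM: introduce B -> b, A -> e and substitute in every rule of length ≥2.
BIN: S -> ABU becomes S -> AC, C -> BU; U -> ABU becomes U -> AD, D -> BU; U -> UAA becomes U -> UE, E -> AA.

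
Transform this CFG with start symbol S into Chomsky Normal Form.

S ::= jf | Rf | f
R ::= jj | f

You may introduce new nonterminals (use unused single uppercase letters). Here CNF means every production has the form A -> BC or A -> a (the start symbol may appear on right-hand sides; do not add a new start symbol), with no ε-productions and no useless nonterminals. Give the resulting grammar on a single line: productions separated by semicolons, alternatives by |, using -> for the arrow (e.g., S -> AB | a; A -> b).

S -> f | AB | RB; A -> j; B -> f; R -> f | AA

No ε-productions.
No unit productions to eliminate.
TERM: introduce B -> f, A -> j and substitute in every rule of length ≥2.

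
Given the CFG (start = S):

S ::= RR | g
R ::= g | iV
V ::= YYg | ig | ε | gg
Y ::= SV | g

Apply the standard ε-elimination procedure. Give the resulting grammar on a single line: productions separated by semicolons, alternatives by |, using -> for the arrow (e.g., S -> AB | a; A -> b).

S -> g | RR; R -> g | i | iV; V -> gg | ig | YYg; Y -> S | g | SV

Nullable set: {V}.
R -> iV: V nullable, giving i | iV.
Drop V -> ε.
Y -> SV: V nullable, giving S | SV.
Unchanged (no nullable symbols): S -> RR; S -> g; R -> g; V -> YYg; V -> gg; V -> ig; Y -> g.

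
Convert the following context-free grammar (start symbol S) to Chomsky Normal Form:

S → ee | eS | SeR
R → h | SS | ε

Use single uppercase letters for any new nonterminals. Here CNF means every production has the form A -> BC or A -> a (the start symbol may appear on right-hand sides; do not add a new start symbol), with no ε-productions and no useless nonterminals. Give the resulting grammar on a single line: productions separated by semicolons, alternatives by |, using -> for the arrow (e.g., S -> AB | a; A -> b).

Nullable: {R}; after ε-elimination: S -> Se | eS | ee | SeR; R -> h | SS.
No unit productions to eliminate.
TERM: introduce A -> e and substitute in every rule of length ≥2.
BIN: S -> SAR becomes S -> SB, B -> AR.

S -> AA | AS | SA | SB; A -> e; B -> AR; R -> h | SS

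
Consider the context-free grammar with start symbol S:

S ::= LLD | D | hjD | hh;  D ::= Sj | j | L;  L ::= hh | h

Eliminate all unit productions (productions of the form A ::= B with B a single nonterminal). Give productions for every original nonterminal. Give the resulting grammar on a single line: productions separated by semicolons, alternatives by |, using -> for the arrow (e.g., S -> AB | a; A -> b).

S -> h | j | Sj | hh | LLD | hjD; D -> h | j | Sj | hh; L -> h | hh

Unit productions: D->L, S->D.
Unit pairs (A ⇒* B via units): (D,L), (S,D), (S,L).
S: inherits non-unit rules of {D, L, S} → LLD | Sj | h | hh | hjD | j.
D: inherits non-unit rules of {D, L} → Sj | h | hh | j.
L: inherits non-unit rules of {L} → h | hh.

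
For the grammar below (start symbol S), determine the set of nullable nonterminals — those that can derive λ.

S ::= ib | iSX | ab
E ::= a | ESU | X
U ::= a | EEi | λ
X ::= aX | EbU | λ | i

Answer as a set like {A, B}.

Directly nullable (have an ε-rule): {U, X}.
E is nullable via E -> X (every symbol on the right is already known nullable).
Not nullable: S — each has a terminal in every rule's right-hand side or depends on a non-nullable symbol.

{E, U, X}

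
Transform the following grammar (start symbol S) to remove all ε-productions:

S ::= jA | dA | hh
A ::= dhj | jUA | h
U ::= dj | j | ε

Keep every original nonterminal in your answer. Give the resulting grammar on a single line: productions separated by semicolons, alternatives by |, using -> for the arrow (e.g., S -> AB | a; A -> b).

S -> dA | hh | jA; A -> h | jA | dhj | jUA; U -> j | dj

Nullable set: {U}.
A -> jUA: U nullable, giving jA | jUA.
Drop U -> ε.
Unchanged (no nullable symbols): S -> dA; S -> hh; S -> jA; A -> dhj; A -> h; U -> dj; U -> j.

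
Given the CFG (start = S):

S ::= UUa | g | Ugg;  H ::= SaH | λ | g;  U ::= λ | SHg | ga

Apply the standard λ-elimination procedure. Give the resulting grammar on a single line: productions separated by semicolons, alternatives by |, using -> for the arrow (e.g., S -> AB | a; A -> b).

S -> a | g | Ua | gg | UUa | Ugg; H -> g | Sa | SaH; U -> Sg | ga | SHg

Nullable set: {H, U}.
S -> UUa: U, U nullable, giving UUa | Ua | a.
S -> Ugg: U nullable, giving Ugg | gg.
Drop H -> λ.
H -> SaH: H nullable, giving Sa | SaH.
Drop U -> λ.
U -> SHg: H nullable, giving SHg | Sg.
Unchanged (no nullable symbols): S -> g; H -> g; U -> ga.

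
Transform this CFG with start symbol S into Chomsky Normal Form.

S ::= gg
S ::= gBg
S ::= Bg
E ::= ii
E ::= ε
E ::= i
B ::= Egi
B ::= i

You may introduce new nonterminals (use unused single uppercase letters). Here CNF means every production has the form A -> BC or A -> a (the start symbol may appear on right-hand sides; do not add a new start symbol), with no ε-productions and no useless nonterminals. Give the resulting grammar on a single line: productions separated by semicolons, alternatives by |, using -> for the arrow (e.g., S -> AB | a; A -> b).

S -> AA | AF | BA; A -> g; B -> i | AC | ED; C -> i; D -> AC; E -> i | CC; F -> BA

Nullable: {E}; after ε-elimination: S -> Bg | gg | gBg; B -> i | gi | Egi; E -> i | ii.
No unit productions to eliminate.
TERM: introduce A -> g, C -> i and substitute in every rule of length ≥2.
BIN: B -> EAC becomes B -> ED, D -> AC; S -> ABA becomes S -> AF, F -> BA.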